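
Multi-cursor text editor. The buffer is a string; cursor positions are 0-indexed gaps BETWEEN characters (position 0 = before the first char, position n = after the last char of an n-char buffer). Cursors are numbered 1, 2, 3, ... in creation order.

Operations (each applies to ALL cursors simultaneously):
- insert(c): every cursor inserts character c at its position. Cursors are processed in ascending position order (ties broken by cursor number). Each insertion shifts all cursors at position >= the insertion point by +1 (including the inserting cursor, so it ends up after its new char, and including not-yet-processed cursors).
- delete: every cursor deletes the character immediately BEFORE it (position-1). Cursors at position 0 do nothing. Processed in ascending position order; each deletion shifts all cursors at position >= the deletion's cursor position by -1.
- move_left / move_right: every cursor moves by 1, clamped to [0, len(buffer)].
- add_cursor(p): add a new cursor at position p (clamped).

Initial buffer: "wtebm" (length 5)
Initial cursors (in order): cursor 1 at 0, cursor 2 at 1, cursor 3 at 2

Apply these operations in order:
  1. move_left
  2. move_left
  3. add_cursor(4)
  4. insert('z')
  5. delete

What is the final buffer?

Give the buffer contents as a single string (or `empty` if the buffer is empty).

After op 1 (move_left): buffer="wtebm" (len 5), cursors c1@0 c2@0 c3@1, authorship .....
After op 2 (move_left): buffer="wtebm" (len 5), cursors c1@0 c2@0 c3@0, authorship .....
After op 3 (add_cursor(4)): buffer="wtebm" (len 5), cursors c1@0 c2@0 c3@0 c4@4, authorship .....
After op 4 (insert('z')): buffer="zzzwtebzm" (len 9), cursors c1@3 c2@3 c3@3 c4@8, authorship 123....4.
After op 5 (delete): buffer="wtebm" (len 5), cursors c1@0 c2@0 c3@0 c4@4, authorship .....

Answer: wtebm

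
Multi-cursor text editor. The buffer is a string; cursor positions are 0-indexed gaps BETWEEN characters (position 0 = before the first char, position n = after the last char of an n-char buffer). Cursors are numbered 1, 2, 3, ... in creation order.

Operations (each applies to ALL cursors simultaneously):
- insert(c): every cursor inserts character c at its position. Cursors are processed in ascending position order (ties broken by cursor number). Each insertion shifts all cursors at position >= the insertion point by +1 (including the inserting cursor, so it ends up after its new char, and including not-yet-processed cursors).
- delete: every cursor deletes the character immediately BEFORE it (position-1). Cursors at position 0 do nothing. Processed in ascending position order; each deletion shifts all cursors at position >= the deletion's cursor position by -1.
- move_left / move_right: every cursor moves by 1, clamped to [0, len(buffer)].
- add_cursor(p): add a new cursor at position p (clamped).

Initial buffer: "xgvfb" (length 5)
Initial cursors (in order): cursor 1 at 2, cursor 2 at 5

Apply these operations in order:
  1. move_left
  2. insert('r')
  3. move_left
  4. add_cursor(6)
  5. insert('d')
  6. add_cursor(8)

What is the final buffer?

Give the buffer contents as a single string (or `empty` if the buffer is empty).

Answer: xdrgvfdrdb

Derivation:
After op 1 (move_left): buffer="xgvfb" (len 5), cursors c1@1 c2@4, authorship .....
After op 2 (insert('r')): buffer="xrgvfrb" (len 7), cursors c1@2 c2@6, authorship .1...2.
After op 3 (move_left): buffer="xrgvfrb" (len 7), cursors c1@1 c2@5, authorship .1...2.
After op 4 (add_cursor(6)): buffer="xrgvfrb" (len 7), cursors c1@1 c2@5 c3@6, authorship .1...2.
After op 5 (insert('d')): buffer="xdrgvfdrdb" (len 10), cursors c1@2 c2@7 c3@9, authorship .11...223.
After op 6 (add_cursor(8)): buffer="xdrgvfdrdb" (len 10), cursors c1@2 c2@7 c4@8 c3@9, authorship .11...223.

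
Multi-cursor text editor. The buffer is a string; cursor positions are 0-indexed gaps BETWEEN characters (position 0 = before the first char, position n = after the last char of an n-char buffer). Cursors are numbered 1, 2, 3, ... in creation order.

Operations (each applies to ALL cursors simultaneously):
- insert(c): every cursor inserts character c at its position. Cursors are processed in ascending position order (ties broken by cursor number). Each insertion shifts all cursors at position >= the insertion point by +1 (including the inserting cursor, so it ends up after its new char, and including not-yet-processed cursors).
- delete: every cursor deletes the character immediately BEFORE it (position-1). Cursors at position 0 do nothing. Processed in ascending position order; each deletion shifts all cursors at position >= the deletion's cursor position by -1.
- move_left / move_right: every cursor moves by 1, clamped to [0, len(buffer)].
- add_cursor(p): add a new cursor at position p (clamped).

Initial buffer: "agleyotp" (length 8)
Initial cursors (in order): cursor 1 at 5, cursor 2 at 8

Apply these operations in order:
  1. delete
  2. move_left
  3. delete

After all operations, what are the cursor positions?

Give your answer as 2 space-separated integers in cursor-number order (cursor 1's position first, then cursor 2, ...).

After op 1 (delete): buffer="agleot" (len 6), cursors c1@4 c2@6, authorship ......
After op 2 (move_left): buffer="agleot" (len 6), cursors c1@3 c2@5, authorship ......
After op 3 (delete): buffer="aget" (len 4), cursors c1@2 c2@3, authorship ....

Answer: 2 3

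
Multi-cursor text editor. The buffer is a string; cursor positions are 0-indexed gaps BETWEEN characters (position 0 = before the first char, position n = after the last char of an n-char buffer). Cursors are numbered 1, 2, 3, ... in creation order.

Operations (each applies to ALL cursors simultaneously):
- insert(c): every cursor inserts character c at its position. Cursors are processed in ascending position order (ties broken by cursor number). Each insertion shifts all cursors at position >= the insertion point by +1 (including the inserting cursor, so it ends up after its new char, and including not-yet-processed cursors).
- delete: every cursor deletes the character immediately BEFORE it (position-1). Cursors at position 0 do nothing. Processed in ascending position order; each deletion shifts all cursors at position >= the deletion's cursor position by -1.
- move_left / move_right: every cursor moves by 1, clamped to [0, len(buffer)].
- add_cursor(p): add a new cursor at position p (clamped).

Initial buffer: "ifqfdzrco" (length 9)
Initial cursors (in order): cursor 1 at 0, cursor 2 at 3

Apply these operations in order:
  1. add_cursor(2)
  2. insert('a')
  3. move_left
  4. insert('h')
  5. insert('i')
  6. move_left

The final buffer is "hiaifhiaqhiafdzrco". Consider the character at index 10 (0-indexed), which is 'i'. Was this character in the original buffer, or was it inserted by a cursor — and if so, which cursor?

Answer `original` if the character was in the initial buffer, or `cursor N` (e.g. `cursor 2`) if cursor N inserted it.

Answer: cursor 2

Derivation:
After op 1 (add_cursor(2)): buffer="ifqfdzrco" (len 9), cursors c1@0 c3@2 c2@3, authorship .........
After op 2 (insert('a')): buffer="aifaqafdzrco" (len 12), cursors c1@1 c3@4 c2@6, authorship 1..3.2......
After op 3 (move_left): buffer="aifaqafdzrco" (len 12), cursors c1@0 c3@3 c2@5, authorship 1..3.2......
After op 4 (insert('h')): buffer="haifhaqhafdzrco" (len 15), cursors c1@1 c3@5 c2@8, authorship 11..33.22......
After op 5 (insert('i')): buffer="hiaifhiaqhiafdzrco" (len 18), cursors c1@2 c3@7 c2@11, authorship 111..333.222......
After op 6 (move_left): buffer="hiaifhiaqhiafdzrco" (len 18), cursors c1@1 c3@6 c2@10, authorship 111..333.222......
Authorship (.=original, N=cursor N): 1 1 1 . . 3 3 3 . 2 2 2 . . . . . .
Index 10: author = 2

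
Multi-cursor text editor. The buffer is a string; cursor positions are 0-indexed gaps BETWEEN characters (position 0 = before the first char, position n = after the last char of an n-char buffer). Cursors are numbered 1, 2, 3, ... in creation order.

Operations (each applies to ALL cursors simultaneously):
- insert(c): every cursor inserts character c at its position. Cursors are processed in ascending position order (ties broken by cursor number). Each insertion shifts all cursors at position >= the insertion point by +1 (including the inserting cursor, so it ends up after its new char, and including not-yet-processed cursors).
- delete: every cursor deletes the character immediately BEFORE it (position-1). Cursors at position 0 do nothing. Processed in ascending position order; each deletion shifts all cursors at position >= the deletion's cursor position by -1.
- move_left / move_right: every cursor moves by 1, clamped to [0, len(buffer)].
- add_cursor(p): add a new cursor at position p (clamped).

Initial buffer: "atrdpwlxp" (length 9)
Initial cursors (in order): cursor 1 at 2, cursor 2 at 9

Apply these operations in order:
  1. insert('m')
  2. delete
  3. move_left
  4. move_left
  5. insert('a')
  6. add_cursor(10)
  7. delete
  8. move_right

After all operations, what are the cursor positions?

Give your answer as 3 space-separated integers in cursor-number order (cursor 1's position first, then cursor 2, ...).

After op 1 (insert('m')): buffer="atmrdpwlxpm" (len 11), cursors c1@3 c2@11, authorship ..1.......2
After op 2 (delete): buffer="atrdpwlxp" (len 9), cursors c1@2 c2@9, authorship .........
After op 3 (move_left): buffer="atrdpwlxp" (len 9), cursors c1@1 c2@8, authorship .........
After op 4 (move_left): buffer="atrdpwlxp" (len 9), cursors c1@0 c2@7, authorship .........
After op 5 (insert('a')): buffer="aatrdpwlaxp" (len 11), cursors c1@1 c2@9, authorship 1.......2..
After op 6 (add_cursor(10)): buffer="aatrdpwlaxp" (len 11), cursors c1@1 c2@9 c3@10, authorship 1.......2..
After op 7 (delete): buffer="atrdpwlp" (len 8), cursors c1@0 c2@7 c3@7, authorship ........
After op 8 (move_right): buffer="atrdpwlp" (len 8), cursors c1@1 c2@8 c3@8, authorship ........

Answer: 1 8 8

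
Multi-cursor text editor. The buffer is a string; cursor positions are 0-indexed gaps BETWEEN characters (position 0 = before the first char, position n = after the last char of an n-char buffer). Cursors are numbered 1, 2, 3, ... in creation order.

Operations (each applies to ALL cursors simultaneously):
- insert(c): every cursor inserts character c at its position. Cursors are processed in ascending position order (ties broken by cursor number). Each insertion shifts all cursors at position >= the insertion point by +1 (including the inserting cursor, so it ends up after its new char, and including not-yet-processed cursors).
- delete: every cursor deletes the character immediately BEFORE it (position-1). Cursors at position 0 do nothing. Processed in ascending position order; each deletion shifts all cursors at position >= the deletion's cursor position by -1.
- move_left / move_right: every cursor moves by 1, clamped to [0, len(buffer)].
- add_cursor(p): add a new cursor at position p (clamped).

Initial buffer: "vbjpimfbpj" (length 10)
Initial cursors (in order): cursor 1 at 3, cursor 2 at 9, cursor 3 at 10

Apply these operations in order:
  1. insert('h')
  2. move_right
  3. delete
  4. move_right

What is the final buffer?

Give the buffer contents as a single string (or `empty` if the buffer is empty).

Answer: vbjhimfbph

Derivation:
After op 1 (insert('h')): buffer="vbjhpimfbphjh" (len 13), cursors c1@4 c2@11 c3@13, authorship ...1......2.3
After op 2 (move_right): buffer="vbjhpimfbphjh" (len 13), cursors c1@5 c2@12 c3@13, authorship ...1......2.3
After op 3 (delete): buffer="vbjhimfbph" (len 10), cursors c1@4 c2@10 c3@10, authorship ...1.....2
After op 4 (move_right): buffer="vbjhimfbph" (len 10), cursors c1@5 c2@10 c3@10, authorship ...1.....2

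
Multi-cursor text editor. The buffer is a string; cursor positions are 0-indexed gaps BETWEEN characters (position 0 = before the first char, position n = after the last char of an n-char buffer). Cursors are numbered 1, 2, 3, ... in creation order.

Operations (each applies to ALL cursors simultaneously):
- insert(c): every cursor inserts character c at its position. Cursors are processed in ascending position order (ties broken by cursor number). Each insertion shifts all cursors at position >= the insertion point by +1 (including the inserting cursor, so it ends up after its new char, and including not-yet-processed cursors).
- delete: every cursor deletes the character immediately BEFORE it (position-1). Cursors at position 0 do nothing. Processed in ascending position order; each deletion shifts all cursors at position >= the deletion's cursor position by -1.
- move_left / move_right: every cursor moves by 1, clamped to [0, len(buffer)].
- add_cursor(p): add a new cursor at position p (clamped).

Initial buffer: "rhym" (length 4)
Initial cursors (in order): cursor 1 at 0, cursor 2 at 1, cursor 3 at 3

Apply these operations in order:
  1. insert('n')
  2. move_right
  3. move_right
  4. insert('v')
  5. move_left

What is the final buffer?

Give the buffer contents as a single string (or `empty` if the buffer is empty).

Answer: nrnvhyvnmv

Derivation:
After op 1 (insert('n')): buffer="nrnhynm" (len 7), cursors c1@1 c2@3 c3@6, authorship 1.2..3.
After op 2 (move_right): buffer="nrnhynm" (len 7), cursors c1@2 c2@4 c3@7, authorship 1.2..3.
After op 3 (move_right): buffer="nrnhynm" (len 7), cursors c1@3 c2@5 c3@7, authorship 1.2..3.
After op 4 (insert('v')): buffer="nrnvhyvnmv" (len 10), cursors c1@4 c2@7 c3@10, authorship 1.21..23.3
After op 5 (move_left): buffer="nrnvhyvnmv" (len 10), cursors c1@3 c2@6 c3@9, authorship 1.21..23.3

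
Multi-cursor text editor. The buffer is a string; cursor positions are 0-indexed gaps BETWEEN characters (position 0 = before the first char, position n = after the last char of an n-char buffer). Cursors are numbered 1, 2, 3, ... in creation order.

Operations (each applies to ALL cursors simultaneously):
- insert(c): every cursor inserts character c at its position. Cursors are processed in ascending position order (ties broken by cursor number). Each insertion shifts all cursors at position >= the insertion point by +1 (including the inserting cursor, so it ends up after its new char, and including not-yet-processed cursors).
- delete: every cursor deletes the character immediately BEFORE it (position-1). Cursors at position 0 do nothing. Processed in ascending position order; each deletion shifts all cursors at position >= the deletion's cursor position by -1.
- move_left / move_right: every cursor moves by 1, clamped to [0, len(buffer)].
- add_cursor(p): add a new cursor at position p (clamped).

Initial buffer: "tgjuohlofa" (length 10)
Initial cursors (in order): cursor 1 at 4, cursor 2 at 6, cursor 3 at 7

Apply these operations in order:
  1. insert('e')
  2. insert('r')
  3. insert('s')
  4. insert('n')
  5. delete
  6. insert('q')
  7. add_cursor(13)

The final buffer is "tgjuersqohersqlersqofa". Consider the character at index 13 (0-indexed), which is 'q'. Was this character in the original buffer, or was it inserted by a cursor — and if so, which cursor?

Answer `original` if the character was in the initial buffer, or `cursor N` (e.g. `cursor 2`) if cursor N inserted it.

After op 1 (insert('e')): buffer="tgjueoheleofa" (len 13), cursors c1@5 c2@8 c3@10, authorship ....1..2.3...
After op 2 (insert('r')): buffer="tgjueroherlerofa" (len 16), cursors c1@6 c2@10 c3@13, authorship ....11..22.33...
After op 3 (insert('s')): buffer="tgjuersoherslersofa" (len 19), cursors c1@7 c2@12 c3@16, authorship ....111..222.333...
After op 4 (insert('n')): buffer="tgjuersnohersnlersnofa" (len 22), cursors c1@8 c2@14 c3@19, authorship ....1111..2222.3333...
After op 5 (delete): buffer="tgjuersoherslersofa" (len 19), cursors c1@7 c2@12 c3@16, authorship ....111..222.333...
After op 6 (insert('q')): buffer="tgjuersqohersqlersqofa" (len 22), cursors c1@8 c2@14 c3@19, authorship ....1111..2222.3333...
After op 7 (add_cursor(13)): buffer="tgjuersqohersqlersqofa" (len 22), cursors c1@8 c4@13 c2@14 c3@19, authorship ....1111..2222.3333...
Authorship (.=original, N=cursor N): . . . . 1 1 1 1 . . 2 2 2 2 . 3 3 3 3 . . .
Index 13: author = 2

Answer: cursor 2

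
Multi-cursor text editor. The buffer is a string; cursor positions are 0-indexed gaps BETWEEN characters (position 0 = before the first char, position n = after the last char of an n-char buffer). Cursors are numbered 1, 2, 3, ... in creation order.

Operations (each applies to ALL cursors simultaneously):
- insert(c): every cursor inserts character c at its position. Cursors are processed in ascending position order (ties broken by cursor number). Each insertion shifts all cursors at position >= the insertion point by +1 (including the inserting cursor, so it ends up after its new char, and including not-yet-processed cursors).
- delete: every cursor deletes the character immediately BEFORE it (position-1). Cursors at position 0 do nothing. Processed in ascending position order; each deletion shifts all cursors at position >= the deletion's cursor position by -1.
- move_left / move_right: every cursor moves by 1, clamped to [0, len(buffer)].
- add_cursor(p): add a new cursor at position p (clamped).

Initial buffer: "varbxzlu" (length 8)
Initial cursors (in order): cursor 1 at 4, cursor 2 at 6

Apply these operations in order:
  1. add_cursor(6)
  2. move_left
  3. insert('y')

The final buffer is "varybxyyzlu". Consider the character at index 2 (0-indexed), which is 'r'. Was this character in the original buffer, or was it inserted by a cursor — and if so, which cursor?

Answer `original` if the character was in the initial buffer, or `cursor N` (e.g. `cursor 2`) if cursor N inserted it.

Answer: original

Derivation:
After op 1 (add_cursor(6)): buffer="varbxzlu" (len 8), cursors c1@4 c2@6 c3@6, authorship ........
After op 2 (move_left): buffer="varbxzlu" (len 8), cursors c1@3 c2@5 c3@5, authorship ........
After op 3 (insert('y')): buffer="varybxyyzlu" (len 11), cursors c1@4 c2@8 c3@8, authorship ...1..23...
Authorship (.=original, N=cursor N): . . . 1 . . 2 3 . . .
Index 2: author = original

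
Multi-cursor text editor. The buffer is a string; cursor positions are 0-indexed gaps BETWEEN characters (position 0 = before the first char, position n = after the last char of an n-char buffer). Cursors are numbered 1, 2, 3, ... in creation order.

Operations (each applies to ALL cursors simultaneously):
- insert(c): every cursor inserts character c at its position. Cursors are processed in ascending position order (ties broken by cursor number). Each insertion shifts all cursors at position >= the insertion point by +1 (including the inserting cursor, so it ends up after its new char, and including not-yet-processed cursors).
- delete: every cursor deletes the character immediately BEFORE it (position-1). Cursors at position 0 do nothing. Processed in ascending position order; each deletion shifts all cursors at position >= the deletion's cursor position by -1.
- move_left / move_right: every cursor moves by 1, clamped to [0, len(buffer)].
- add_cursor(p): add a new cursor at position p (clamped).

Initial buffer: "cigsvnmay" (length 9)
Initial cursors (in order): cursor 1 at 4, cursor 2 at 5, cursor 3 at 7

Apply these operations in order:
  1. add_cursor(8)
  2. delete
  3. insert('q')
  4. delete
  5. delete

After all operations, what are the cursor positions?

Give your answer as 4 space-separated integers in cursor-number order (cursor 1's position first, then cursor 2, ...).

Answer: 0 0 0 0

Derivation:
After op 1 (add_cursor(8)): buffer="cigsvnmay" (len 9), cursors c1@4 c2@5 c3@7 c4@8, authorship .........
After op 2 (delete): buffer="cigny" (len 5), cursors c1@3 c2@3 c3@4 c4@4, authorship .....
After op 3 (insert('q')): buffer="cigqqnqqy" (len 9), cursors c1@5 c2@5 c3@8 c4@8, authorship ...12.34.
After op 4 (delete): buffer="cigny" (len 5), cursors c1@3 c2@3 c3@4 c4@4, authorship .....
After op 5 (delete): buffer="y" (len 1), cursors c1@0 c2@0 c3@0 c4@0, authorship .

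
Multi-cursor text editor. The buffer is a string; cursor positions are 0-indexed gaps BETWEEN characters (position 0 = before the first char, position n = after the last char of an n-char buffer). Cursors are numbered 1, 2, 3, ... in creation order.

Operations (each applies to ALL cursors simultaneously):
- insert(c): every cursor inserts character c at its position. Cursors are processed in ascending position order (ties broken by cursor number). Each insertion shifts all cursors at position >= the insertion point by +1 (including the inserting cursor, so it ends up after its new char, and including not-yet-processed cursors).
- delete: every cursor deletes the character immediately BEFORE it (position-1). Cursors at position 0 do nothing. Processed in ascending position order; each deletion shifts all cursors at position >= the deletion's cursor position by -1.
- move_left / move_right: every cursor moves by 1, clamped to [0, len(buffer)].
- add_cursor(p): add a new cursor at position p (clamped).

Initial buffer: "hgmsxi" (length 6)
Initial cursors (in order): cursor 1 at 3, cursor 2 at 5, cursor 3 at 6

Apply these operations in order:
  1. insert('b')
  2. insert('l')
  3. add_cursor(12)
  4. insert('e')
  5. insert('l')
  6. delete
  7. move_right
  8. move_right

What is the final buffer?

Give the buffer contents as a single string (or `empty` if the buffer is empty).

Answer: hgmblesxbleiblee

Derivation:
After op 1 (insert('b')): buffer="hgmbsxbib" (len 9), cursors c1@4 c2@7 c3@9, authorship ...1..2.3
After op 2 (insert('l')): buffer="hgmblsxblibl" (len 12), cursors c1@5 c2@9 c3@12, authorship ...11..22.33
After op 3 (add_cursor(12)): buffer="hgmblsxblibl" (len 12), cursors c1@5 c2@9 c3@12 c4@12, authorship ...11..22.33
After op 4 (insert('e')): buffer="hgmblesxbleiblee" (len 16), cursors c1@6 c2@11 c3@16 c4@16, authorship ...111..222.3334
After op 5 (insert('l')): buffer="hgmblelsxblelibleell" (len 20), cursors c1@7 c2@13 c3@20 c4@20, authorship ...1111..2222.333434
After op 6 (delete): buffer="hgmblesxbleiblee" (len 16), cursors c1@6 c2@11 c3@16 c4@16, authorship ...111..222.3334
After op 7 (move_right): buffer="hgmblesxbleiblee" (len 16), cursors c1@7 c2@12 c3@16 c4@16, authorship ...111..222.3334
After op 8 (move_right): buffer="hgmblesxbleiblee" (len 16), cursors c1@8 c2@13 c3@16 c4@16, authorship ...111..222.3334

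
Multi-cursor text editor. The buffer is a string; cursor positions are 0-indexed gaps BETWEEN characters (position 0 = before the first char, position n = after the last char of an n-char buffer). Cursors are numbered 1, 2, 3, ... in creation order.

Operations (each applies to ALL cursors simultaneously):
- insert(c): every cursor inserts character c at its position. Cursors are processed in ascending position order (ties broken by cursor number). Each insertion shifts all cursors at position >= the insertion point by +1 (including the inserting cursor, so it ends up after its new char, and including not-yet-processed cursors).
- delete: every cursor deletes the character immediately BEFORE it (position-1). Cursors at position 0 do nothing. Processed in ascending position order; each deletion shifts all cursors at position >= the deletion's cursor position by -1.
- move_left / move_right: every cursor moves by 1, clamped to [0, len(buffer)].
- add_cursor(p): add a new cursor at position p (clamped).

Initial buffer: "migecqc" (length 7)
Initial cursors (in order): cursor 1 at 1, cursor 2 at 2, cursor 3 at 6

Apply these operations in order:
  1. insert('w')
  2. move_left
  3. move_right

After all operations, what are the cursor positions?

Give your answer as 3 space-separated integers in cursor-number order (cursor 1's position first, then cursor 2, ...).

Answer: 2 4 9

Derivation:
After op 1 (insert('w')): buffer="mwiwgecqwc" (len 10), cursors c1@2 c2@4 c3@9, authorship .1.2....3.
After op 2 (move_left): buffer="mwiwgecqwc" (len 10), cursors c1@1 c2@3 c3@8, authorship .1.2....3.
After op 3 (move_right): buffer="mwiwgecqwc" (len 10), cursors c1@2 c2@4 c3@9, authorship .1.2....3.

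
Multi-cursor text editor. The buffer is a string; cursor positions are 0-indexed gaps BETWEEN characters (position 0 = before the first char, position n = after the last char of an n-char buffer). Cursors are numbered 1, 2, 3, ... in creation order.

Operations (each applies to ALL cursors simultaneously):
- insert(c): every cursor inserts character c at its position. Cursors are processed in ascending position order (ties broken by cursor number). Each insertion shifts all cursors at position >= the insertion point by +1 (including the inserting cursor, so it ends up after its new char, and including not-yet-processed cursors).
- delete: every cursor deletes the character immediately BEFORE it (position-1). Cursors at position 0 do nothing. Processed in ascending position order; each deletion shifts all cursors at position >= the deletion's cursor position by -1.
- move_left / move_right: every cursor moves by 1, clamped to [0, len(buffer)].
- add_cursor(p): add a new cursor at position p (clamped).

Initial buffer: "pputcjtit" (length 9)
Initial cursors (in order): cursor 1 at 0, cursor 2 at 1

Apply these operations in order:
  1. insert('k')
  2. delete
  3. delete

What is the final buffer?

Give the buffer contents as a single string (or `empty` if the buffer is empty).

After op 1 (insert('k')): buffer="kpkputcjtit" (len 11), cursors c1@1 c2@3, authorship 1.2........
After op 2 (delete): buffer="pputcjtit" (len 9), cursors c1@0 c2@1, authorship .........
After op 3 (delete): buffer="putcjtit" (len 8), cursors c1@0 c2@0, authorship ........

Answer: putcjtit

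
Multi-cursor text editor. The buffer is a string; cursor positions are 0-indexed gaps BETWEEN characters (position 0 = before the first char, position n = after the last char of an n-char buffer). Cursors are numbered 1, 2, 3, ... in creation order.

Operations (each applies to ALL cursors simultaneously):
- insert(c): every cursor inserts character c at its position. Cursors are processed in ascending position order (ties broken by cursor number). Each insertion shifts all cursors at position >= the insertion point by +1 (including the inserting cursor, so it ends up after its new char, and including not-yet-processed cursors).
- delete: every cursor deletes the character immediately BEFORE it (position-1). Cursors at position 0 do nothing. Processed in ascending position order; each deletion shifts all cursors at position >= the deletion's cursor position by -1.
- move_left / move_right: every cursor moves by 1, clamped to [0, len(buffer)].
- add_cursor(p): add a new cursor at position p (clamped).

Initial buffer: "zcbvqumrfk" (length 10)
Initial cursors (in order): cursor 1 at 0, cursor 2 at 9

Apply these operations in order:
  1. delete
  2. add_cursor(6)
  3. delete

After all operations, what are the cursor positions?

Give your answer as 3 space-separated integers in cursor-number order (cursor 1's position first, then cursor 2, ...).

Answer: 0 6 5

Derivation:
After op 1 (delete): buffer="zcbvqumrk" (len 9), cursors c1@0 c2@8, authorship .........
After op 2 (add_cursor(6)): buffer="zcbvqumrk" (len 9), cursors c1@0 c3@6 c2@8, authorship .........
After op 3 (delete): buffer="zcbvqmk" (len 7), cursors c1@0 c3@5 c2@6, authorship .......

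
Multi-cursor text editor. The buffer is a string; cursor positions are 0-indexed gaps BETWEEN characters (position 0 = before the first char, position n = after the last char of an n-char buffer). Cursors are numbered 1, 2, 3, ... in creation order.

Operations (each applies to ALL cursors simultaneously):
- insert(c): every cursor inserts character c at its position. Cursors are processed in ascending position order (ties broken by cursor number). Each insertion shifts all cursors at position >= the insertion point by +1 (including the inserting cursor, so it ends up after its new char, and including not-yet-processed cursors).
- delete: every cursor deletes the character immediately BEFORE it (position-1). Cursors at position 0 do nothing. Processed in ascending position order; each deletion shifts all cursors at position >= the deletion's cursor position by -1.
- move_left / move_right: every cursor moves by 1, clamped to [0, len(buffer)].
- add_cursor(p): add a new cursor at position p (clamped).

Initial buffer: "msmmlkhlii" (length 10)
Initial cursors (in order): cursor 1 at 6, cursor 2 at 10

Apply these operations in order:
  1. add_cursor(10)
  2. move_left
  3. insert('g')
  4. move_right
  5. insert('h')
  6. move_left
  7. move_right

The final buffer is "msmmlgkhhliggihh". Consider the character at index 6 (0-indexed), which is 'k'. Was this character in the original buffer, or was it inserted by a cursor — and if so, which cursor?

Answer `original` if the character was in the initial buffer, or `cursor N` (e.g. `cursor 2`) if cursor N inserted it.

After op 1 (add_cursor(10)): buffer="msmmlkhlii" (len 10), cursors c1@6 c2@10 c3@10, authorship ..........
After op 2 (move_left): buffer="msmmlkhlii" (len 10), cursors c1@5 c2@9 c3@9, authorship ..........
After op 3 (insert('g')): buffer="msmmlgkhliggi" (len 13), cursors c1@6 c2@12 c3@12, authorship .....1....23.
After op 4 (move_right): buffer="msmmlgkhliggi" (len 13), cursors c1@7 c2@13 c3@13, authorship .....1....23.
After op 5 (insert('h')): buffer="msmmlgkhhliggihh" (len 16), cursors c1@8 c2@16 c3@16, authorship .....1.1...23.23
After op 6 (move_left): buffer="msmmlgkhhliggihh" (len 16), cursors c1@7 c2@15 c3@15, authorship .....1.1...23.23
After op 7 (move_right): buffer="msmmlgkhhliggihh" (len 16), cursors c1@8 c2@16 c3@16, authorship .....1.1...23.23
Authorship (.=original, N=cursor N): . . . . . 1 . 1 . . . 2 3 . 2 3
Index 6: author = original

Answer: original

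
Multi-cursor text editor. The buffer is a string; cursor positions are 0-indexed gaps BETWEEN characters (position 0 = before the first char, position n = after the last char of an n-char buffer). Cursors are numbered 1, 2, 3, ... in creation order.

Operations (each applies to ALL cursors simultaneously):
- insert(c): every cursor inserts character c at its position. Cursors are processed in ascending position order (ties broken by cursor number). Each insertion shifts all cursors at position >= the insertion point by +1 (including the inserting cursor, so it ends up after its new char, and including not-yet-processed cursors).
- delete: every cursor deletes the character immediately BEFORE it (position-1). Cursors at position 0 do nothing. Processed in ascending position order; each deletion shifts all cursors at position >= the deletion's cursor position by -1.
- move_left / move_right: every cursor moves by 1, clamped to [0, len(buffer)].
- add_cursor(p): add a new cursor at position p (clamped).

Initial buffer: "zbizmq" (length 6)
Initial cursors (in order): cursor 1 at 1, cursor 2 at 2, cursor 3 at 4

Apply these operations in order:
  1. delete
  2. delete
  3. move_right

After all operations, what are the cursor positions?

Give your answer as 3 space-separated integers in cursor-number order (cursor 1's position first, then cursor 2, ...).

After op 1 (delete): buffer="imq" (len 3), cursors c1@0 c2@0 c3@1, authorship ...
After op 2 (delete): buffer="mq" (len 2), cursors c1@0 c2@0 c3@0, authorship ..
After op 3 (move_right): buffer="mq" (len 2), cursors c1@1 c2@1 c3@1, authorship ..

Answer: 1 1 1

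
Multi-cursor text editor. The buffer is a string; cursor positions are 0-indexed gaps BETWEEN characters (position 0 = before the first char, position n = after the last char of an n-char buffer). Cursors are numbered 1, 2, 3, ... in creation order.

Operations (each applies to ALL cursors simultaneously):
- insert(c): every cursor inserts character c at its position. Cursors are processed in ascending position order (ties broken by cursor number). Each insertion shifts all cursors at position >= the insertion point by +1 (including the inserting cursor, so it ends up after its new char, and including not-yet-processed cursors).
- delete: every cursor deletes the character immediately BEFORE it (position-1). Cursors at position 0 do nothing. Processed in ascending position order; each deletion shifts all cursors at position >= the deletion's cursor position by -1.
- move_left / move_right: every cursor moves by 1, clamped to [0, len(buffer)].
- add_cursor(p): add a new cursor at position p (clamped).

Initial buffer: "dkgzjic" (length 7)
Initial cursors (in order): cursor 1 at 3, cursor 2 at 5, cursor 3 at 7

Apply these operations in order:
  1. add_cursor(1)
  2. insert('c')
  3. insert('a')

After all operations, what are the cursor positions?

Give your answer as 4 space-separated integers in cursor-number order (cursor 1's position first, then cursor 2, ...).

After op 1 (add_cursor(1)): buffer="dkgzjic" (len 7), cursors c4@1 c1@3 c2@5 c3@7, authorship .......
After op 2 (insert('c')): buffer="dckgczjcicc" (len 11), cursors c4@2 c1@5 c2@8 c3@11, authorship .4..1..2..3
After op 3 (insert('a')): buffer="dcakgcazjcaicca" (len 15), cursors c4@3 c1@7 c2@11 c3@15, authorship .44..11..22..33

Answer: 7 11 15 3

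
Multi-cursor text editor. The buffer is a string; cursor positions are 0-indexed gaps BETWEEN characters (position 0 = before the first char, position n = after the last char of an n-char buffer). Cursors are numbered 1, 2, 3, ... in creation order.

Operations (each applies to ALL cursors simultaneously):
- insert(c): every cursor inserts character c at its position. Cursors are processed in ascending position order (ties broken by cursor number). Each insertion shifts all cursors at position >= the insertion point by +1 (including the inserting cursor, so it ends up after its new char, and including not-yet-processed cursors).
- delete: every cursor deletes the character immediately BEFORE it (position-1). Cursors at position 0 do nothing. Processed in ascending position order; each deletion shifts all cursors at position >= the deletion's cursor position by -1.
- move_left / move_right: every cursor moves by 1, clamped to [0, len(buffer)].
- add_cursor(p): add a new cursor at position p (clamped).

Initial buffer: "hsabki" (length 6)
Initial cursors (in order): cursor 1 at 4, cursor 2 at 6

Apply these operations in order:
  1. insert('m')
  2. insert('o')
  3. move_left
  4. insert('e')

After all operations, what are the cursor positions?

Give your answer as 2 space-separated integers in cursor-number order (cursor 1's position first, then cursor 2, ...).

After op 1 (insert('m')): buffer="hsabmkim" (len 8), cursors c1@5 c2@8, authorship ....1..2
After op 2 (insert('o')): buffer="hsabmokimo" (len 10), cursors c1@6 c2@10, authorship ....11..22
After op 3 (move_left): buffer="hsabmokimo" (len 10), cursors c1@5 c2@9, authorship ....11..22
After op 4 (insert('e')): buffer="hsabmeokimeo" (len 12), cursors c1@6 c2@11, authorship ....111..222

Answer: 6 11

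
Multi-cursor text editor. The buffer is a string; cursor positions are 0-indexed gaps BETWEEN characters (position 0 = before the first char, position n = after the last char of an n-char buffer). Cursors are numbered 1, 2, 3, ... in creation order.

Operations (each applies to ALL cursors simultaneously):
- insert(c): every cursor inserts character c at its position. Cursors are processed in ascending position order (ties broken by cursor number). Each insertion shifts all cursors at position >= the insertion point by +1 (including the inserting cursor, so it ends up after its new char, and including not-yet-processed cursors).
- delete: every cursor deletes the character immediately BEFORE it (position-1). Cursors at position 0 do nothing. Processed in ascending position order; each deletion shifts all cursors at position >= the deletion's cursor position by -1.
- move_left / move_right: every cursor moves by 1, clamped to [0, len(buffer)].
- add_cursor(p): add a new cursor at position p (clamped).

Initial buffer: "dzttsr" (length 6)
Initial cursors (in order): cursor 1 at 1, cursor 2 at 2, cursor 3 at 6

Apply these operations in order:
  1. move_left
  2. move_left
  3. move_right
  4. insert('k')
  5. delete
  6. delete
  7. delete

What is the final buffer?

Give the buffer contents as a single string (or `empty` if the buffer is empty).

After op 1 (move_left): buffer="dzttsr" (len 6), cursors c1@0 c2@1 c3@5, authorship ......
After op 2 (move_left): buffer="dzttsr" (len 6), cursors c1@0 c2@0 c3@4, authorship ......
After op 3 (move_right): buffer="dzttsr" (len 6), cursors c1@1 c2@1 c3@5, authorship ......
After op 4 (insert('k')): buffer="dkkzttskr" (len 9), cursors c1@3 c2@3 c3@8, authorship .12....3.
After op 5 (delete): buffer="dzttsr" (len 6), cursors c1@1 c2@1 c3@5, authorship ......
After op 6 (delete): buffer="zttr" (len 4), cursors c1@0 c2@0 c3@3, authorship ....
After op 7 (delete): buffer="ztr" (len 3), cursors c1@0 c2@0 c3@2, authorship ...

Answer: ztr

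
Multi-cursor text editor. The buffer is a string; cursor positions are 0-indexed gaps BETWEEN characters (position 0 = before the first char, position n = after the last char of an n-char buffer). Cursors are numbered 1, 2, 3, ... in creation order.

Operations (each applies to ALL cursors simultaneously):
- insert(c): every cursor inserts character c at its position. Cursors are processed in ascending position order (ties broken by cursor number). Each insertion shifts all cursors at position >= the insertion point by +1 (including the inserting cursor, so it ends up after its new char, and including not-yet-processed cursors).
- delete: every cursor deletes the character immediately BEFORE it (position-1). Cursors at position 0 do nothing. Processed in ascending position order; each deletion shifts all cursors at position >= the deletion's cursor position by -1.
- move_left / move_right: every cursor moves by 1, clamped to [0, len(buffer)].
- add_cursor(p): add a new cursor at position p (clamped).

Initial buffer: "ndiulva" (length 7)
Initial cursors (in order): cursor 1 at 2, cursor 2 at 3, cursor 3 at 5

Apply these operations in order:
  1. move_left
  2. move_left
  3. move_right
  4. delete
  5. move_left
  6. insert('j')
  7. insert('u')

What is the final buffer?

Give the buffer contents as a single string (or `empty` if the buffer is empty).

Answer: jjjuuuilva

Derivation:
After op 1 (move_left): buffer="ndiulva" (len 7), cursors c1@1 c2@2 c3@4, authorship .......
After op 2 (move_left): buffer="ndiulva" (len 7), cursors c1@0 c2@1 c3@3, authorship .......
After op 3 (move_right): buffer="ndiulva" (len 7), cursors c1@1 c2@2 c3@4, authorship .......
After op 4 (delete): buffer="ilva" (len 4), cursors c1@0 c2@0 c3@1, authorship ....
After op 5 (move_left): buffer="ilva" (len 4), cursors c1@0 c2@0 c3@0, authorship ....
After op 6 (insert('j')): buffer="jjjilva" (len 7), cursors c1@3 c2@3 c3@3, authorship 123....
After op 7 (insert('u')): buffer="jjjuuuilva" (len 10), cursors c1@6 c2@6 c3@6, authorship 123123....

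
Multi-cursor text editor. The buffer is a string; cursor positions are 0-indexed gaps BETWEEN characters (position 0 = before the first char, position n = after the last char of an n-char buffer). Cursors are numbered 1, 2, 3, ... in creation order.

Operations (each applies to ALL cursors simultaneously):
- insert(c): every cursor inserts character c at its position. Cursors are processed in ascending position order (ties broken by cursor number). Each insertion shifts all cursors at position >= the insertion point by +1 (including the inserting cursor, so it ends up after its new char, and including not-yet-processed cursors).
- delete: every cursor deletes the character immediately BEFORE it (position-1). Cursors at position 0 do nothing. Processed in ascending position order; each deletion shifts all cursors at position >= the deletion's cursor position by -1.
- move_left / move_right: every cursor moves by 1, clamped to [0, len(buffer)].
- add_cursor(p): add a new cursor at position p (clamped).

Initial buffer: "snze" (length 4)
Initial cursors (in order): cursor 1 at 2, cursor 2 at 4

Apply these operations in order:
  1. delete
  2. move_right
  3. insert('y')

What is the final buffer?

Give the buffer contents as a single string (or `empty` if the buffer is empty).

After op 1 (delete): buffer="sz" (len 2), cursors c1@1 c2@2, authorship ..
After op 2 (move_right): buffer="sz" (len 2), cursors c1@2 c2@2, authorship ..
After op 3 (insert('y')): buffer="szyy" (len 4), cursors c1@4 c2@4, authorship ..12

Answer: szyy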